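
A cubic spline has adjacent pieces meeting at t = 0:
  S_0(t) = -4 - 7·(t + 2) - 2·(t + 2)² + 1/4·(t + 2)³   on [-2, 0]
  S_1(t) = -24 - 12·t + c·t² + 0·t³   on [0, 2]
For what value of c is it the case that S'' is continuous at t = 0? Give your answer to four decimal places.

S_0''(t) = -4 + 3/2·(t + 2), so S_0''(0) = -1. On the right, S_1''(0) = 2c, so c = -1/2.

-0.5000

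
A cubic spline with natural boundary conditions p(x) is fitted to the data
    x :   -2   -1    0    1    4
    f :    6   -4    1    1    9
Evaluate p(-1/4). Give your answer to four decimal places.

Let M_i = p''(x_i). Step sizes h_i = 1, 1, 1, 3; slopes of the chords Δ_i = (y_(i+1) - y_i)/h_i = -10, 5, 0, 8/3.
  1·M_0 + 4·M_1 + 1·M_2 = 6(Δ_1 - Δ_0) = 90
  1·M_1 + 4·M_2 + 1·M_3 = 6(Δ_2 - Δ_1) = -30
  1·M_2 + 8·M_3 + 3·M_4 = 6(Δ_3 - Δ_2) = 16
Natural end conditions: M_0 = M_4 = 0.
Forward elimination and back-substitution give M_0 = 0, M_1 = 1523/58, M_2 = -436/29, M_3 = 225/58, M_4 = 0.
On [-1, 0], p(x) = -4 - 217/174·(x + 1) + 1523/116·(x + 1)² - 2395/348·(x + 1)³.
With (x + 1) = 3/4: p(-1/4) = -3367/7424.

-0.4535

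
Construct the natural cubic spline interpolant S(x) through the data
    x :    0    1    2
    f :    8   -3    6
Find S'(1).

-1

Write M_i for S''(x_i). With h_i = 1, 1 and divided differences Δ_i = -11, 9, the continuity of S' gives the tridiagonal system
  1·M_0 + 4·M_1 + 1·M_2 = 6(Δ_1 - Δ_0) = 120
Natural end conditions: M_0 = M_2 = 0.
Solving the tridiagonal system: M_0 = 0, M_1 = 30, M_2 = 0.
On [1, 2], S'(x) = b_1 + 2c_1·(x - 1) + 3d_1·(x - 1)² with b_1 = Δ_1 - h_1(2M_1 + M_2)/6 = -1, c_1 = M_1/2 = 15, d_1 = (M_2 - M_1)/(6h_1) = -5. So S'(1) = -1.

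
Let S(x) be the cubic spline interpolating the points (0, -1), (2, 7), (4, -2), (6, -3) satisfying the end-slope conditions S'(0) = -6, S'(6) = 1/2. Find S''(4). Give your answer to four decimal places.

6.8667

Write m_i for S''(x_i). With h_i = 2, 2, 2 and divided differences Δ_i = 4, -9/2, -1/2, the continuity of S' gives the tridiagonal system
  2·m_0 + 8·m_1 + 2·m_2 = 6(Δ_1 - Δ_0) = -51
  2·m_1 + 8·m_2 + 2·m_3 = 6(Δ_2 - Δ_1) = 24
Clamped end conditions give two more equations: 2h_0·m_0 + h_0·m_1 = 6(Δ_0 - S'(0)) = 60 and h_2·m_2 + 2h_2·m_3 = 6(S'(6) - Δ_2) = 6.
Hence m_0 = 653/30, m_1 = -203/15, m_2 = 103/15, m_3 = -29/15.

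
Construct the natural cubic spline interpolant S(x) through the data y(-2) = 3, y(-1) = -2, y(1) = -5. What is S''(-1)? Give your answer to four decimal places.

3.5000

Let σ_i = S''(x_i). Step sizes h_i = 1, 2; slopes of the chords Δ_i = (y_(i+1) - y_i)/h_i = -5, -3/2.
  1·σ_0 + 6·σ_1 + 2·σ_2 = 6(Δ_1 - Δ_0) = 21
Natural end conditions: σ_0 = σ_2 = 0.
Hence σ_0 = 0, σ_1 = 7/2, σ_2 = 0.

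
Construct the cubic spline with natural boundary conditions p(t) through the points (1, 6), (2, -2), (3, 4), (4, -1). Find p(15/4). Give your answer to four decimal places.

1.1563

Put m_i = p'' at the i-th knot. Here h = (1, 1, 1) and Δ = (-8, 6, -5), so the interior equations h_(i-1)·m_(i-1) + 2(h_(i-1)+h_i)·m_i + h_i·m_(i+1) = 6(Δ_i − Δ_(i-1)) read
  1·m_0 + 4·m_1 + 1·m_2 = 6(Δ_1 - Δ_0) = 84
  1·m_1 + 4·m_2 + 1·m_3 = 6(Δ_2 - Δ_1) = -66
Natural end conditions: m_0 = m_3 = 0.
Solving: m_0 = 0, m_1 = 134/5, m_2 = -116/5, m_3 = 0.
On [3, 4], p(t) = 4 + 41/15·(t - 3) - 58/5·(t - 3)² + 58/15·(t - 3)³.
With (t - 3) = 3/4: p(15/4) = 37/32.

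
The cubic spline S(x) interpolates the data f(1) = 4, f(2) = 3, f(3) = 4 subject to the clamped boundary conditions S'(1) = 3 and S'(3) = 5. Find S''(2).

4

Write m_i for S''(x_i). With h_i = 1, 1 and divided differences Δ_i = -1, 1, the continuity of S' gives the tridiagonal system
  1·m_0 + 4·m_1 + 1·m_2 = 6(Δ_1 - Δ_0) = 12
Clamped end conditions give two more equations: 2h_0·m_0 + h_0·m_1 = 6(Δ_0 - S'(1)) = -24 and h_1·m_1 + 2h_1·m_2 = 6(S'(3) - Δ_1) = 24.
Hence m_0 = -14, m_1 = 4, m_2 = 10.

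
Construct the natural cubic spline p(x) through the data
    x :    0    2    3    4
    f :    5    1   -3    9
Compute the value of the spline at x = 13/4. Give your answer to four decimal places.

Write M_i for p''(x_i). With h_i = 2, 1, 1 and divided differences Δ_i = -2, -4, 12, the continuity of p' gives the tridiagonal system
  2·M_0 + 6·M_1 + 1·M_2 = 6(Δ_1 - Δ_0) = -12
  1·M_1 + 4·M_2 + 1·M_3 = 6(Δ_2 - Δ_1) = 96
Natural end conditions: M_0 = M_3 = 0.
Solving: M_0 = 0, M_1 = -144/23, M_2 = 588/23, M_3 = 0.
On [3, 4], p(x) = -3 + 80/23·(x - 3) + 294/23·(x - 3)² - 98/23·(x - 3)³.
With (x - 3) = 1/4: p(13/4) = -1029/736.

-1.3981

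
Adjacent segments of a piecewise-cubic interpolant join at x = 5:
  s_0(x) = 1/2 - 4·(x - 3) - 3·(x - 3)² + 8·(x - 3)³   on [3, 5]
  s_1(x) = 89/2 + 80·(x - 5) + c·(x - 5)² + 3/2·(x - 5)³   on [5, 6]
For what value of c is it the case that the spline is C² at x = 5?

45

s_0''(x) = -6 + 48·(x - 3), so s_0''(5) = 90. On the right, s_1''(5) = 2c, so c = 45.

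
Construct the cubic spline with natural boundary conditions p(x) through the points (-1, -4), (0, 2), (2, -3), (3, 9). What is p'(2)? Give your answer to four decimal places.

With M_i denoting the second derivative at x_i, h_i = 1, 2, 1, and Δ_i = (y_(i+1) − y_i)/h_i = 6, -5/2, 12:
  1·M_0 + 6·M_1 + 2·M_2 = 6(Δ_1 - Δ_0) = -51
  2·M_1 + 6·M_2 + 1·M_3 = 6(Δ_2 - Δ_1) = 87
Natural end conditions: M_0 = M_3 = 0.
Forward elimination and back-substitution give M_0 = 0, M_1 = -15, M_2 = 39/2, M_3 = 0.
On [2, 3], p'(x) = b_2 + 2c_2·(x - 2) + 3d_2·(x - 2)² with b_2 = Δ_2 - h_2(2M_2 + M_3)/6 = 11/2, c_2 = M_2/2 = 39/4, d_2 = (M_3 - M_2)/(6h_2) = -13/4. So p'(2) = 11/2.

5.5000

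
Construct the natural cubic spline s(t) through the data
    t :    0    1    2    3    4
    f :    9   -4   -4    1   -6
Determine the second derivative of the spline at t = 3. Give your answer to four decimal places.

-20.0357

Let m_i = s''(x_i). Step sizes h_i = 1, 1, 1, 1; slopes of the chords Δ_i = (y_(i+1) - y_i)/h_i = -13, 0, 5, -7.
  1·m_0 + 4·m_1 + 1·m_2 = 6(Δ_1 - Δ_0) = 78
  1·m_1 + 4·m_2 + 1·m_3 = 6(Δ_2 - Δ_1) = 30
  1·m_2 + 4·m_3 + 1·m_4 = 6(Δ_3 - Δ_2) = -72
Natural end conditions: m_0 = m_4 = 0.
Solving the tridiagonal system: m_0 = 0, m_1 = 489/28, m_2 = 57/7, m_3 = -561/28, m_4 = 0.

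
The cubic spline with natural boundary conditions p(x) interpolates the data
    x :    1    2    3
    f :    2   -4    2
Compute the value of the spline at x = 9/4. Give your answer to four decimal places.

Let M_i = p''(x_i). Step sizes h_i = 1, 1; slopes of the chords Δ_i = (y_(i+1) - y_i)/h_i = -6, 6.
  1·M_0 + 4·M_1 + 1·M_2 = 6(Δ_1 - Δ_0) = 72
Natural end conditions: M_0 = M_2 = 0.
Hence M_0 = 0, M_1 = 18, M_2 = 0.
On [2, 3], p(x) = -4 + 0·(x - 2) + 9·(x - 2)² - 3·(x - 2)³.
With (x - 2) = 1/4: p(9/4) = -223/64.

-3.4844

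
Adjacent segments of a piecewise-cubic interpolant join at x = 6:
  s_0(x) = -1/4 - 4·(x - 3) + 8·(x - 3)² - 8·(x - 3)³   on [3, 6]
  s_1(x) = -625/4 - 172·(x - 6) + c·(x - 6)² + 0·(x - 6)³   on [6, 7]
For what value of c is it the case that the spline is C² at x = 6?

s_0''(x) = 16 - 48·(x - 3), so s_0''(6) = -128. On the right, s_1''(6) = 2c, so c = -64.

-64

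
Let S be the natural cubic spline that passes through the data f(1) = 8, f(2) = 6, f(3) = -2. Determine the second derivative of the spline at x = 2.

-9

With M_i denoting the second derivative at x_i, h_i = 1, 1, and Δ_i = (y_(i+1) − y_i)/h_i = -2, -8:
  1·M_0 + 4·M_1 + 1·M_2 = 6(Δ_1 - Δ_0) = -36
Natural end conditions: M_0 = M_2 = 0.
Forward elimination and back-substitution give M_0 = 0, M_1 = -9, M_2 = 0.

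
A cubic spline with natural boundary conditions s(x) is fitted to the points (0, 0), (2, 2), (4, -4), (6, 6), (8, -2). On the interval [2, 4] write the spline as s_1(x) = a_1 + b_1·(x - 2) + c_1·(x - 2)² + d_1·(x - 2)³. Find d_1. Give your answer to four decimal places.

Put M_i = s'' at the i-th knot. Here h = (2, 2, 2, 2) and Δ = (1, -3, 5, -4), so the interior equations h_(i-1)·M_(i-1) + 2(h_(i-1)+h_i)·M_i + h_i·M_(i+1) = 6(Δ_i − Δ_(i-1)) read
  2·M_0 + 8·M_1 + 2·M_2 = 6(Δ_1 - Δ_0) = -24
  2·M_1 + 8·M_2 + 2·M_3 = 6(Δ_2 - Δ_1) = 48
  2·M_2 + 8·M_3 + 2·M_4 = 6(Δ_3 - Δ_2) = -54
Natural end conditions: M_0 = M_4 = 0.
Forward elimination and back-substitution give M_0 = 0, M_1 = -303/56, M_2 = 135/14, M_3 = -513/56, M_4 = 0.
On [2, 4], with s_1(x) = a_1 + b_1·(x - 2) + c_1·(x - 2)² + d_1·(x - 2)³: c_1 = M_1/2 = -303/112, d_1 = (M_2 - M_1)/(6h_1) = 281/224, b_1 = Δ_1 - h_1(2M_1 + M_2)/6 = -73/28.

1.2545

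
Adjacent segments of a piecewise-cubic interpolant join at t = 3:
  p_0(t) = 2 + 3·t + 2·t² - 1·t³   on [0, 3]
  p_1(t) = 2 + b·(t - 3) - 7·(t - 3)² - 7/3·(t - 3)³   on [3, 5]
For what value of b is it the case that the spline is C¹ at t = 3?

p_0'(t) = 3 + 4·t - 3·t², so p_0'(3) = -12. On the right, p_1'(3) = b, so b = -12.

-12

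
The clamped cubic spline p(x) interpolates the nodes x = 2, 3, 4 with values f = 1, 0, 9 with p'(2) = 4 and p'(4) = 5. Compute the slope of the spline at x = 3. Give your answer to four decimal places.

3.7500

Let M_i = p''(x_i). Step sizes h_i = 1, 1; slopes of the chords Δ_i = (y_(i+1) - y_i)/h_i = -1, 9.
  1·M_0 + 4·M_1 + 1·M_2 = 6(Δ_1 - Δ_0) = 60
Clamped end conditions give two more equations: 2h_0·M_0 + h_0·M_1 = 6(Δ_0 - p'(2)) = -30 and h_1·M_1 + 2h_1·M_2 = 6(p'(4) - Δ_1) = -24.
Forward elimination and back-substitution give M_0 = -59/2, M_1 = 29, M_2 = -53/2.
On [3, 4], p'(x) = b_1 + 2c_1·(x - 3) + 3d_1·(x - 3)² with b_1 = Δ_1 - h_1(2M_1 + M_2)/6 = 15/4, c_1 = M_1/2 = 29/2, d_1 = (M_2 - M_1)/(6h_1) = -37/4. So p'(3) = 15/4.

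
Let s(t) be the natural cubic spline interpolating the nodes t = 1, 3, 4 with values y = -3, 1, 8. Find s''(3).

5

Let M_i = s''(x_i). Step sizes h_i = 2, 1; slopes of the chords Δ_i = (y_(i+1) - y_i)/h_i = 2, 7.
  2·M_0 + 6·M_1 + 1·M_2 = 6(Δ_1 - Δ_0) = 30
Natural end conditions: M_0 = M_2 = 0.
Solving: M_0 = 0, M_1 = 5, M_2 = 0.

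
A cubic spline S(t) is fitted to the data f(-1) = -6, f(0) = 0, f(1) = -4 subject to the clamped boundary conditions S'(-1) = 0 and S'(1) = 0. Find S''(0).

-30

Write m_i for S''(x_i). With h_i = 1, 1 and divided differences Δ_i = 6, -4, the continuity of S' gives the tridiagonal system
  1·m_0 + 4·m_1 + 1·m_2 = 6(Δ_1 - Δ_0) = -60
Clamped end conditions give two more equations: 2h_0·m_0 + h_0·m_1 = 6(Δ_0 - S'(-1)) = 36 and h_1·m_1 + 2h_1·m_2 = 6(S'(1) - Δ_1) = 24.
Forward elimination and back-substitution give m_0 = 33, m_1 = -30, m_2 = 27.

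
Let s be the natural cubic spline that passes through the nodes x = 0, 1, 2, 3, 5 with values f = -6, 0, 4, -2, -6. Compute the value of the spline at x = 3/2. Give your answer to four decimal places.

Write M_i for s''(x_i). With h_i = 1, 1, 1, 2 and divided differences Δ_i = 6, 4, -6, -2, the continuity of s' gives the tridiagonal system
  1·M_0 + 4·M_1 + 1·M_2 = 6(Δ_1 - Δ_0) = -12
  1·M_1 + 4·M_2 + 1·M_3 = 6(Δ_2 - Δ_1) = -60
  1·M_2 + 6·M_3 + 2·M_4 = 6(Δ_3 - Δ_2) = 24
Natural end conditions: M_0 = M_4 = 0.
Hence M_0 = 0, M_1 = 54/43, M_2 = -732/43, M_3 = 294/43, M_4 = 0.
On [1, 2], s(x) = 0 + 276/43·(x - 1) + 27/43·(x - 1)² - 131/43·(x - 1)³.
With (x - 1) = 1/2: s(3/2) = 1027/344.

2.9855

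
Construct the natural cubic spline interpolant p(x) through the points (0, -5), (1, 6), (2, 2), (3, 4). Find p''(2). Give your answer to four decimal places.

15.6000

With m_i denoting the second derivative at x_i, h_i = 1, 1, 1, and Δ_i = (y_(i+1) − y_i)/h_i = 11, -4, 2:
  1·m_0 + 4·m_1 + 1·m_2 = 6(Δ_1 - Δ_0) = -90
  1·m_1 + 4·m_2 + 1·m_3 = 6(Δ_2 - Δ_1) = 36
Natural end conditions: m_0 = m_3 = 0.
Solving the tridiagonal system: m_0 = 0, m_1 = -132/5, m_2 = 78/5, m_3 = 0.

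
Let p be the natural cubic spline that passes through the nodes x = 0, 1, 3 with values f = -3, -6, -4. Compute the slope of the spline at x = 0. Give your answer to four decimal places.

-3.6667

Put M_i = p'' at the i-th knot. Here h = (1, 2) and Δ = (-3, 1), so the interior equations h_(i-1)·M_(i-1) + 2(h_(i-1)+h_i)·M_i + h_i·M_(i+1) = 6(Δ_i − Δ_(i-1)) read
  1·M_0 + 6·M_1 + 2·M_2 = 6(Δ_1 - Δ_0) = 24
Natural end conditions: M_0 = M_2 = 0.
Solving: M_0 = 0, M_1 = 4, M_2 = 0.
On [0, 1], p'(x) = b_0 + 2c_0·x + 3d_0·x² with b_0 = Δ_0 - h_0(2M_0 + M_1)/6 = -11/3, c_0 = M_0/2 = 0, d_0 = (M_1 - M_0)/(6h_0) = 2/3. So p'(0) = -11/3.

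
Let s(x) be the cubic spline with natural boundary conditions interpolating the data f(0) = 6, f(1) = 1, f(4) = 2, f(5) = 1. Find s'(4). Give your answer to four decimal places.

-0.0303

Put M_i = s'' at the i-th knot. Here h = (1, 3, 1) and Δ = (-5, 1/3, -1), so the interior equations h_(i-1)·M_(i-1) + 2(h_(i-1)+h_i)·M_i + h_i·M_(i+1) = 6(Δ_i − Δ_(i-1)) read
  1·M_0 + 8·M_1 + 3·M_2 = 6(Δ_1 - Δ_0) = 32
  3·M_1 + 8·M_2 + 1·M_3 = 6(Δ_2 - Δ_1) = -8
Natural end conditions: M_0 = M_3 = 0.
Solving: M_0 = 0, M_1 = 56/11, M_2 = -32/11, M_3 = 0.
On [4, 5], s'(x) = b_2 + 2c_2·(x - 4) + 3d_2·(x - 4)² with b_2 = Δ_2 - h_2(2M_2 + M_3)/6 = -1/33, c_2 = M_2/2 = -16/11, d_2 = (M_3 - M_2)/(6h_2) = 16/33. So s'(4) = -1/33.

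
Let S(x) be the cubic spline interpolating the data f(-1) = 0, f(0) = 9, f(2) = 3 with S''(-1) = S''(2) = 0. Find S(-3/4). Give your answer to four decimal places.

Let M_i = S''(x_i). Step sizes h_i = 1, 2; slopes of the chords Δ_i = (y_(i+1) - y_i)/h_i = 9, -3.
  1·M_0 + 6·M_1 + 2·M_2 = 6(Δ_1 - Δ_0) = -72
Natural end conditions: M_0 = M_2 = 0.
Forward elimination and back-substitution give M_0 = 0, M_1 = -12, M_2 = 0.
On [-1, 0], S(x) = 0 + 11·(x + 1) + 0·(x + 1)² - 2·(x + 1)³.
With (x + 1) = 1/4: S(-3/4) = 87/32.

2.7188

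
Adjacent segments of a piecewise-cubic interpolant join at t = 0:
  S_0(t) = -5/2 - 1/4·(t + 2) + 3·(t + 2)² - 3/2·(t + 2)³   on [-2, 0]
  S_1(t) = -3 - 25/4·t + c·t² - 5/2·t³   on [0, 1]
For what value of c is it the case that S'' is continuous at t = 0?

S_0''(t) = 6 - 9·(t + 2), so S_0''(0) = -12. On the right, S_1''(0) = 2c, so c = -6.

-6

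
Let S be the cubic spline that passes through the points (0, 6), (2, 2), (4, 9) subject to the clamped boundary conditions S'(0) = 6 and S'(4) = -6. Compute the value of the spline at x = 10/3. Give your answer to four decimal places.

9.1296

Put σ_i = S'' at the i-th knot. Here h = (2, 2) and Δ = (-2, 7/2), so the interior equations h_(i-1)·σ_(i-1) + 2(h_(i-1)+h_i)·σ_i + h_i·σ_(i+1) = 6(Δ_i − Δ_(i-1)) read
  2·σ_0 + 8·σ_1 + 2·σ_2 = 6(Δ_1 - Δ_0) = 33
Clamped end conditions give two more equations: 2h_0·σ_0 + h_0·σ_1 = 6(Δ_0 - S'(0)) = -48 and h_1·σ_1 + 2h_1·σ_2 = 6(S'(4) - Δ_1) = -57.
Hence σ_0 = -153/8, σ_1 = 57/4, σ_2 = -171/8.
On [2, 4], S(x) = 2 + 9/8·(x - 2) + 57/8·(x - 2)² - 95/32·(x - 2)³.
With (x - 2) = 4/3: S(10/3) = 493/54.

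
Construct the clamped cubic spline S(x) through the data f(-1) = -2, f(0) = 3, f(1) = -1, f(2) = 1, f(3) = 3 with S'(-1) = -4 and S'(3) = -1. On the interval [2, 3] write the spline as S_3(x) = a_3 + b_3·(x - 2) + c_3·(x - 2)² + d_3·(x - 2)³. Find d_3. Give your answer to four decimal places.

-0.9643

Write M_i for S''(x_i). With h_i = 1, 1, 1, 1 and divided differences Δ_i = 5, -4, 2, 2, the continuity of S' gives the tridiagonal system
  1·M_0 + 4·M_1 + 1·M_2 = 6(Δ_1 - Δ_0) = -54
  1·M_1 + 4·M_2 + 1·M_3 = 6(Δ_2 - Δ_1) = 36
  1·M_2 + 4·M_3 + 1·M_4 = 6(Δ_3 - Δ_2) = 0
Clamped end conditions give two more equations: 2h_0·M_0 + h_0·M_1 = 6(Δ_0 - S'(-1)) = 54 and h_3·M_3 + 2h_3·M_4 = 6(S'(3) - Δ_3) = -18.
Forward elimination and back-substitution give M_0 = 573/14, M_1 = -195/7, M_2 = 33/2, M_3 = -15/7, M_4 = -111/14.
On [2, 3], with S_3(x) = a_3 + b_3·(x - 2) + c_3·(x - 2)² + d_3·(x - 2)³: c_3 = M_3/2 = -15/14, d_3 = (M_4 - M_3)/(6h_3) = -27/28, b_3 = Δ_3 - h_3(2M_3 + M_4)/6 = 113/28.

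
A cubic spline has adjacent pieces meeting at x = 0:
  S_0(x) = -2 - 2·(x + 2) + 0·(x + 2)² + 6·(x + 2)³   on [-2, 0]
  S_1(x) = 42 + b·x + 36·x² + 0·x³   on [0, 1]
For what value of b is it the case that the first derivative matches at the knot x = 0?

S_0'(x) = -2 + 0·(x + 2) + 18·(x + 2)², so S_0'(0) = 70. On the right, S_1'(0) = b, so b = 70.

70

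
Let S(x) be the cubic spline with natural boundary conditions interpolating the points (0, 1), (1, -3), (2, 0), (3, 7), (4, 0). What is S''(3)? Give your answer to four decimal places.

Put M_i = S'' at the i-th knot. Here h = (1, 1, 1, 1) and Δ = (-4, 3, 7, -7), so the interior equations h_(i-1)·M_(i-1) + 2(h_(i-1)+h_i)·M_i + h_i·M_(i+1) = 6(Δ_i − Δ_(i-1)) read
  1·M_0 + 4·M_1 + 1·M_2 = 6(Δ_1 - Δ_0) = 42
  1·M_1 + 4·M_2 + 1·M_3 = 6(Δ_2 - Δ_1) = 24
  1·M_2 + 4·M_3 + 1·M_4 = 6(Δ_3 - Δ_2) = -84
Natural end conditions: M_0 = M_4 = 0.
Solving the tridiagonal system: M_0 = 0, M_1 = 225/28, M_2 = 69/7, M_3 = -657/28, M_4 = 0.

-23.4643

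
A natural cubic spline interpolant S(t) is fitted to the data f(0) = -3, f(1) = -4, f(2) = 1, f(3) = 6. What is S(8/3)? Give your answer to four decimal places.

4.4519

Write M_i for S''(x_i). With h_i = 1, 1, 1 and divided differences Δ_i = -1, 5, 5, the continuity of S' gives the tridiagonal system
  1·M_0 + 4·M_1 + 1·M_2 = 6(Δ_1 - Δ_0) = 36
  1·M_1 + 4·M_2 + 1·M_3 = 6(Δ_2 - Δ_1) = 0
Natural end conditions: M_0 = M_3 = 0.
Solving the tridiagonal system: M_0 = 0, M_1 = 48/5, M_2 = -12/5, M_3 = 0.
On [2, 3], S(t) = 1 + 29/5·(t - 2) - 6/5·(t - 2)² + 2/5·(t - 2)³.
With (t - 2) = 2/3: S(8/3) = 601/135.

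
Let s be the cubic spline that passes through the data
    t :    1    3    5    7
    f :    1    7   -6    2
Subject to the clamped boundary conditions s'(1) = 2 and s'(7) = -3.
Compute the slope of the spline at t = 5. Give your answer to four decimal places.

-0.3667

Write M_i for s''(x_i). With h_i = 2, 2, 2 and divided differences Δ_i = 3, -13/2, 4, the continuity of s' gives the tridiagonal system
  2·M_0 + 8·M_1 + 2·M_2 = 6(Δ_1 - Δ_0) = -57
  2·M_1 + 8·M_2 + 2·M_3 = 6(Δ_2 - Δ_1) = 63
Clamped end conditions give two more equations: 2h_0·M_0 + h_0·M_1 = 6(Δ_0 - s'(1)) = 6 and h_2·M_2 + 2h_2·M_3 = 6(s'(7) - Δ_2) = -42.
Solving the tridiagonal system: M_0 = 241/30, M_1 = -196/15, M_2 = 236/15, M_3 = -551/30.
On [5, 7], s'(t) = b_2 + 2c_2·(t - 5) + 3d_2·(t - 5)² with b_2 = Δ_2 - h_2(2M_2 + M_3)/6 = -11/30, c_2 = M_2/2 = 118/15, d_2 = (M_3 - M_2)/(6h_2) = -341/120. So s'(5) = -11/30.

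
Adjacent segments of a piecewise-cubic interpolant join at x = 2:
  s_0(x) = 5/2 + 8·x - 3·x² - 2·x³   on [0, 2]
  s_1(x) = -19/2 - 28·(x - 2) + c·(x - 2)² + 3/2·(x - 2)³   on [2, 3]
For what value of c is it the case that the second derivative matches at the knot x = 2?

-15

s_0''(x) = -6 - 12·x, so s_0''(2) = -30. On the right, s_1''(2) = 2c, so c = -15.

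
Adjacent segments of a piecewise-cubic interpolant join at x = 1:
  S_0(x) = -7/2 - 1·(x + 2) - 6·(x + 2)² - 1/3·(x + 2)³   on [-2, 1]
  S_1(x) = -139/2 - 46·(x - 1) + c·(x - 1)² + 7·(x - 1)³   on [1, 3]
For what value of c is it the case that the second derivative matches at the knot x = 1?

S_0''(x) = -12 - 2·(x + 2), so S_0''(1) = -18. On the right, S_1''(1) = 2c, so c = -9.

-9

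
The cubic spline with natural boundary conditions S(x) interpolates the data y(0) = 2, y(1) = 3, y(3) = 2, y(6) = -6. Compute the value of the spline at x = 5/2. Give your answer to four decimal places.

2.6629

Put M_i = S'' at the i-th knot. Here h = (1, 2, 3) and Δ = (1, -1/2, -8/3), so the interior equations h_(i-1)·M_(i-1) + 2(h_(i-1)+h_i)·M_i + h_i·M_(i+1) = 6(Δ_i − Δ_(i-1)) read
  1·M_0 + 6·M_1 + 2·M_2 = 6(Δ_1 - Δ_0) = -9
  2·M_1 + 10·M_2 + 3·M_3 = 6(Δ_2 - Δ_1) = -13
Natural end conditions: M_0 = M_3 = 0.
Solving: M_0 = 0, M_1 = -8/7, M_2 = -15/14, M_3 = 0.
On [1, 3], S(x) = 3 + 13/21·(x - 1) - 4/7·(x - 1)² + 1/168·(x - 1)³.
With (x - 1) = 3/2: S(5/2) = 1193/448.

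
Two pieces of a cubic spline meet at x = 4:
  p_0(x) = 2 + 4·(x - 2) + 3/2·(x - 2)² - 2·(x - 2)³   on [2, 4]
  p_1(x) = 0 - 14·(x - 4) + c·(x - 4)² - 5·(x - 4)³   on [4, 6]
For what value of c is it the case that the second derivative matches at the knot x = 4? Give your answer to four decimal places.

-10.5000

p_0''(x) = 3 - 12·(x - 2), so p_0''(4) = -21. On the right, p_1''(4) = 2c, so c = -21/2.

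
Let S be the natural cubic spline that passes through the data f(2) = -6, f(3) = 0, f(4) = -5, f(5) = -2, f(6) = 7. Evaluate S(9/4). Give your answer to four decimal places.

Let M_i = S''(x_i). Step sizes h_i = 1, 1, 1, 1; slopes of the chords Δ_i = (y_(i+1) - y_i)/h_i = 6, -5, 3, 9.
  1·M_0 + 4·M_1 + 1·M_2 = 6(Δ_1 - Δ_0) = -66
  1·M_1 + 4·M_2 + 1·M_3 = 6(Δ_2 - Δ_1) = 48
  1·M_2 + 4·M_3 + 1·M_4 = 6(Δ_3 - Δ_2) = 36
Natural end conditions: M_0 = M_4 = 0.
Hence M_0 = 0, M_1 = -573/28, M_2 = 111/7, M_3 = 141/28, M_4 = 0.
On [2, 3], S(x) = -6 + 527/56·(x - 2) + 0·(x - 2)² - 191/56·(x - 2)³.
With (x - 2) = 1/4: S(9/4) = -13263/3584.

-3.7006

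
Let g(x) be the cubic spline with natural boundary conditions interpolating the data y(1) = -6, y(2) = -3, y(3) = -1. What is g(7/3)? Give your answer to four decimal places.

-2.2407

With M_i denoting the second derivative at x_i, h_i = 1, 1, and Δ_i = (y_(i+1) − y_i)/h_i = 3, 2:
  1·M_0 + 4·M_1 + 1·M_2 = 6(Δ_1 - Δ_0) = -6
Natural end conditions: M_0 = M_2 = 0.
Hence M_0 = 0, M_1 = -3/2, M_2 = 0.
On [2, 3], g(x) = -3 + 5/2·(x - 2) - 3/4·(x - 2)² + 1/4·(x - 2)³.
With (x - 2) = 1/3: g(7/3) = -121/54.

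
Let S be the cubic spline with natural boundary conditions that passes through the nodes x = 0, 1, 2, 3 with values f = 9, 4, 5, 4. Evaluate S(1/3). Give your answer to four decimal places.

6.8198

Write M_i for S''(x_i). With h_i = 1, 1, 1 and divided differences Δ_i = -5, 1, -1, the continuity of S' gives the tridiagonal system
  1·M_0 + 4·M_1 + 1·M_2 = 6(Δ_1 - Δ_0) = 36
  1·M_1 + 4·M_2 + 1·M_3 = 6(Δ_2 - Δ_1) = -12
Natural end conditions: M_0 = M_3 = 0.
Forward elimination and back-substitution give M_0 = 0, M_1 = 52/5, M_2 = -28/5, M_3 = 0.
On [0, 1], S(x) = 9 - 101/15·x + 0·x² + 26/15·x³.
With x = 1/3: S(1/3) = 2762/405.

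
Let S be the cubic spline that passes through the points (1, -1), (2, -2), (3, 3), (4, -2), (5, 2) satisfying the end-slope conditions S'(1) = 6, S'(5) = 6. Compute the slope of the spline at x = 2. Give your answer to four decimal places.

1.4464

Write m_i for S''(x_i). With h_i = 1, 1, 1, 1 and divided differences Δ_i = -1, 5, -5, 4, the continuity of S' gives the tridiagonal system
  1·m_0 + 4·m_1 + 1·m_2 = 6(Δ_1 - Δ_0) = 36
  1·m_1 + 4·m_2 + 1·m_3 = 6(Δ_2 - Δ_1) = -60
  1·m_2 + 4·m_3 + 1·m_4 = 6(Δ_3 - Δ_2) = 54
Clamped end conditions give two more equations: 2h_0·m_0 + h_0·m_1 = 6(Δ_0 - S'(1)) = -42 and h_3·m_3 + 2h_3·m_4 = 6(S'(5) - Δ_3) = 12.
Forward elimination and back-substitution give m_0 = -921/28, m_1 = 333/14, m_2 = -105/4, m_3 = 297/14, m_4 = -129/28.
On [2, 3], S'(x) = b_1 + 2c_1·(x - 2) + 3d_1·(x - 2)² with b_1 = Δ_1 - h_1(2m_1 + m_2)/6 = 81/56, c_1 = m_1/2 = 333/28, d_1 = (m_2 - m_1)/(6h_1) = -467/56. So S'(2) = 81/56.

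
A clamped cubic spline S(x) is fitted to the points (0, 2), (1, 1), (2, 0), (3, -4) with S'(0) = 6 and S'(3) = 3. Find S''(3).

28

Put M_i = S'' at the i-th knot. Here h = (1, 1, 1) and Δ = (-1, -1, -4), so the interior equations h_(i-1)·M_(i-1) + 2(h_(i-1)+h_i)·M_i + h_i·M_(i+1) = 6(Δ_i − Δ_(i-1)) read
  1·M_0 + 4·M_1 + 1·M_2 = 6(Δ_1 - Δ_0) = 0
  1·M_1 + 4·M_2 + 1·M_3 = 6(Δ_2 - Δ_1) = -18
Clamped end conditions give two more equations: 2h_0·M_0 + h_0·M_1 = 6(Δ_0 - S'(0)) = -42 and h_2·M_2 + 2h_2·M_3 = 6(S'(3) - Δ_2) = 42.
Hence M_0 = -26, M_1 = 10, M_2 = -14, M_3 = 28.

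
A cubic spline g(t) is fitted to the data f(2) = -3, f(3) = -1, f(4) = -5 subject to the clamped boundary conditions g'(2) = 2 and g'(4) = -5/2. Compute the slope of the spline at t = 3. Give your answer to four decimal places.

Put M_i = g'' at the i-th knot. Here h = (1, 1) and Δ = (2, -4), so the interior equations h_(i-1)·M_(i-1) + 2(h_(i-1)+h_i)·M_i + h_i·M_(i+1) = 6(Δ_i − Δ_(i-1)) read
  1·M_0 + 4·M_1 + 1·M_2 = 6(Δ_1 - Δ_0) = -36
Clamped end conditions give two more equations: 2h_0·M_0 + h_0·M_1 = 6(Δ_0 - g'(2)) = 0 and h_1·M_1 + 2h_1·M_2 = 6(g'(4) - Δ_1) = 9.
Solving the tridiagonal system: M_0 = 27/4, M_1 = -27/2, M_2 = 45/4.
On [3, 4], g'(t) = b_1 + 2c_1·(t - 3) + 3d_1·(t - 3)² with b_1 = Δ_1 - h_1(2M_1 + M_2)/6 = -11/8, c_1 = M_1/2 = -27/4, d_1 = (M_2 - M_1)/(6h_1) = 33/8. So g'(3) = -11/8.

-1.3750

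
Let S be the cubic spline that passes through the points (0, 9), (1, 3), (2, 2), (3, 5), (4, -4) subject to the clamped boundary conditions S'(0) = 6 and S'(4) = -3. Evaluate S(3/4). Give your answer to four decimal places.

With σ_i denoting the second derivative at x_i, h_i = 1, 1, 1, 1, and Δ_i = (y_(i+1) − y_i)/h_i = -6, -1, 3, -9:
  1·σ_0 + 4·σ_1 + 1·σ_2 = 6(Δ_1 - Δ_0) = 30
  1·σ_1 + 4·σ_2 + 1·σ_3 = 6(Δ_2 - Δ_1) = 24
  1·σ_2 + 4·σ_3 + 1·σ_4 = 6(Δ_3 - Δ_2) = -72
Clamped end conditions give two more equations: 2h_0·σ_0 + h_0·σ_1 = 6(Δ_0 - S'(0)) = -72 and h_3·σ_3 + 2h_3·σ_4 = 6(S'(4) - Δ_3) = 36.
Hence σ_0 = -309/7, σ_1 = 114/7, σ_2 = 9, σ_3 = -198/7, σ_4 = 225/7.
On [0, 1], S(t) = 9 + 6·t - 309/14·t² + 141/14·t³.
With t = 3/4: S(3/4) = 4779/896.

5.3337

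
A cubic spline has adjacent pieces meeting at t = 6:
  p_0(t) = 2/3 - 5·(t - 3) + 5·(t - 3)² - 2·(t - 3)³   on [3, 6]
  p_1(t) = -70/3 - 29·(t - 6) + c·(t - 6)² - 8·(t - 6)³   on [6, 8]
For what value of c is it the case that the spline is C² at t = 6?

p_0''(t) = 10 - 12·(t - 3), so p_0''(6) = -26. On the right, p_1''(6) = 2c, so c = -13.

-13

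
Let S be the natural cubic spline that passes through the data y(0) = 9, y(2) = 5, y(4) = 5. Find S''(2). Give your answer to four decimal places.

Put σ_i = S'' at the i-th knot. Here h = (2, 2) and Δ = (-2, 0), so the interior equations h_(i-1)·σ_(i-1) + 2(h_(i-1)+h_i)·σ_i + h_i·σ_(i+1) = 6(Δ_i − Δ_(i-1)) read
  2·σ_0 + 8·σ_1 + 2·σ_2 = 6(Δ_1 - Δ_0) = 12
Natural end conditions: σ_0 = σ_2 = 0.
Solving the tridiagonal system: σ_0 = 0, σ_1 = 3/2, σ_2 = 0.

1.5000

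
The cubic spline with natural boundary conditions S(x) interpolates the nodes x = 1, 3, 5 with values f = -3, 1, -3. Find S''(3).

-3

With m_i denoting the second derivative at x_i, h_i = 2, 2, and Δ_i = (y_(i+1) − y_i)/h_i = 2, -2:
  2·m_0 + 8·m_1 + 2·m_2 = 6(Δ_1 - Δ_0) = -24
Natural end conditions: m_0 = m_2 = 0.
Hence m_0 = 0, m_1 = -3, m_2 = 0.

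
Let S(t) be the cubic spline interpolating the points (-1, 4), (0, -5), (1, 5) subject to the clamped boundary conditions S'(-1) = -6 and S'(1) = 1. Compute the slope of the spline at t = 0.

With σ_i denoting the second derivative at x_i, h_i = 1, 1, and Δ_i = (y_(i+1) − y_i)/h_i = -9, 10:
  1·σ_0 + 4·σ_1 + 1·σ_2 = 6(Δ_1 - Δ_0) = 114
Clamped end conditions give two more equations: 2h_0·σ_0 + h_0·σ_1 = 6(Δ_0 - S'(-1)) = -18 and h_1·σ_1 + 2h_1·σ_2 = 6(S'(1) - Δ_1) = -54.
Solving: σ_0 = -34, σ_1 = 50, σ_2 = -52.
On [0, 1], S'(t) = b_1 + 2c_1·t + 3d_1·t² with b_1 = Δ_1 - h_1(2σ_1 + σ_2)/6 = 2, c_1 = σ_1/2 = 25, d_1 = (σ_2 - σ_1)/(6h_1) = -17. So S'(0) = 2.

2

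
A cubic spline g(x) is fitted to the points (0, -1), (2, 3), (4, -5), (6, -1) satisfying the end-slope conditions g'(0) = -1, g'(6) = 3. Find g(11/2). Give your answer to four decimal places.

-2.6625

Write m_i for g''(x_i). With h_i = 2, 2, 2 and divided differences Δ_i = 2, -4, 2, the continuity of g' gives the tridiagonal system
  2·m_0 + 8·m_1 + 2·m_2 = 6(Δ_1 - Δ_0) = -36
  2·m_1 + 8·m_2 + 2·m_3 = 6(Δ_2 - Δ_1) = 36
Clamped end conditions give two more equations: 2h_0·m_0 + h_0·m_1 = 6(Δ_0 - g'(0)) = 18 and h_2·m_2 + 2h_2·m_3 = 6(g'(6) - Δ_2) = 6.
Hence m_0 = 131/15, m_1 = -127/15, m_2 = 107/15, m_3 = -31/15.
On [4, 6], g(x) = -5 - 31/15·(x - 4) + 107/30·(x - 4)² - 23/30·(x - 4)³.
With (x - 4) = 3/2: g(11/2) = -213/80.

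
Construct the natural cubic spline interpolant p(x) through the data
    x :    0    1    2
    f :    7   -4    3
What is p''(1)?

Put m_i = p'' at the i-th knot. Here h = (1, 1) and Δ = (-11, 7), so the interior equations h_(i-1)·m_(i-1) + 2(h_(i-1)+h_i)·m_i + h_i·m_(i+1) = 6(Δ_i − Δ_(i-1)) read
  1·m_0 + 4·m_1 + 1·m_2 = 6(Δ_1 - Δ_0) = 108
Natural end conditions: m_0 = m_2 = 0.
Hence m_0 = 0, m_1 = 27, m_2 = 0.

27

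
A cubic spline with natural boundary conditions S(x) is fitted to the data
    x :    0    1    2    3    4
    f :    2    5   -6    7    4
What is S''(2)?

54

Write σ_i for S''(x_i). With h_i = 1, 1, 1, 1 and divided differences Δ_i = 3, -11, 13, -3, the continuity of S' gives the tridiagonal system
  1·σ_0 + 4·σ_1 + 1·σ_2 = 6(Δ_1 - Δ_0) = -84
  1·σ_1 + 4·σ_2 + 1·σ_3 = 6(Δ_2 - Δ_1) = 144
  1·σ_2 + 4·σ_3 + 1·σ_4 = 6(Δ_3 - Δ_2) = -96
Natural end conditions: σ_0 = σ_4 = 0.
Forward elimination and back-substitution give σ_0 = 0, σ_1 = -69/2, σ_2 = 54, σ_3 = -75/2, σ_4 = 0.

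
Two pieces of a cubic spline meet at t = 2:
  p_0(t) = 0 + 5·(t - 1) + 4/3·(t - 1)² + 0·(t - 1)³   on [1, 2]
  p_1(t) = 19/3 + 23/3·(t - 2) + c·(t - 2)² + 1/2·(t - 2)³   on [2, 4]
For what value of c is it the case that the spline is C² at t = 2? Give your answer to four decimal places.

1.3333

p_0''(t) = 8/3 + 0·(t - 1), so p_0''(2) = 8/3. On the right, p_1''(2) = 2c, so c = 4/3.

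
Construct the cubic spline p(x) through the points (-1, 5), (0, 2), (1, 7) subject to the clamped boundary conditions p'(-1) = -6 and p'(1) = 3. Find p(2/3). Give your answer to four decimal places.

Write M_i for p''(x_i). With h_i = 1, 1 and divided differences Δ_i = -3, 5, the continuity of p' gives the tridiagonal system
  1·M_0 + 4·M_1 + 1·M_2 = 6(Δ_1 - Δ_0) = 48
Clamped end conditions give two more equations: 2h_0·M_0 + h_0·M_1 = 6(Δ_0 - p'(-1)) = 18 and h_1·M_1 + 2h_1·M_2 = 6(p'(1) - Δ_1) = -12.
Forward elimination and back-substitution give M_0 = 3/2, M_1 = 15, M_2 = -27/2.
On [0, 1], p(x) = 2 + 9/4·x + 15/2·x² - 19/4·x³.
With x = 2/3: p(2/3) = 293/54.

5.4259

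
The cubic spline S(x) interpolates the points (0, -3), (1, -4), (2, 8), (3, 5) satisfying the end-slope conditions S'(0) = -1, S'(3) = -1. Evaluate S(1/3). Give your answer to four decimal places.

Put M_i = S'' at the i-th knot. Here h = (1, 1, 1) and Δ = (-1, 12, -3), so the interior equations h_(i-1)·M_(i-1) + 2(h_(i-1)+h_i)·M_i + h_i·M_(i+1) = 6(Δ_i − Δ_(i-1)) read
  1·M_0 + 4·M_1 + 1·M_2 = 6(Δ_1 - Δ_0) = 78
  1·M_1 + 4·M_2 + 1·M_3 = 6(Δ_2 - Δ_1) = -90
Clamped end conditions give two more equations: 2h_0·M_0 + h_0·M_1 = 6(Δ_0 - S'(0)) = 0 and h_2·M_2 + 2h_2·M_3 = 6(S'(3) - Δ_2) = 12.
Forward elimination and back-substitution give M_0 = -82/5, M_1 = 164/5, M_2 = -184/5, M_3 = 122/5.
On [0, 1], S(x) = -3 - 1·x - 41/5·x² + 41/5·x³.
With x = 1/3: S(1/3) = -532/135.

-3.9407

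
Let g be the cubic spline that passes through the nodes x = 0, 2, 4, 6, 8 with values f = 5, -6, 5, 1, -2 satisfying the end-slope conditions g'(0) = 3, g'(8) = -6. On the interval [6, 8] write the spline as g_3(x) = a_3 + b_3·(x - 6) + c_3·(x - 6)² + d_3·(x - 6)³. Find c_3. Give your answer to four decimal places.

Put M_i = g'' at the i-th knot. Here h = (2, 2, 2, 2) and Δ = (-11/2, 11/2, -2, -3/2), so the interior equations h_(i-1)·M_(i-1) + 2(h_(i-1)+h_i)·M_i + h_i·M_(i+1) = 6(Δ_i − Δ_(i-1)) read
  2·M_0 + 8·M_1 + 2·M_2 = 6(Δ_1 - Δ_0) = 66
  2·M_1 + 8·M_2 + 2·M_3 = 6(Δ_2 - Δ_1) = -45
  2·M_2 + 8·M_3 + 2·M_4 = 6(Δ_3 - Δ_2) = 3
Clamped end conditions give two more equations: 2h_0·M_0 + h_0·M_1 = 6(Δ_0 - g'(0)) = -51 and h_3·M_3 + 2h_3·M_4 = 6(g'(8) - Δ_3) = -27.
Forward elimination and back-substitution give M_0 = -2337/112, M_1 = 909/56, M_2 = -177/16, M_3 = 309/56, M_4 = -1065/112.
On [6, 8], with g_3(x) = a_3 + b_3·(x - 6) + c_3·(x - 6)² + d_3·(x - 6)³: c_3 = M_3/2 = 309/112, d_3 = (M_4 - M_3)/(6h_3) = -561/448, b_3 = Δ_3 - h_3(2M_3 + M_4)/6 = -225/112.

2.7589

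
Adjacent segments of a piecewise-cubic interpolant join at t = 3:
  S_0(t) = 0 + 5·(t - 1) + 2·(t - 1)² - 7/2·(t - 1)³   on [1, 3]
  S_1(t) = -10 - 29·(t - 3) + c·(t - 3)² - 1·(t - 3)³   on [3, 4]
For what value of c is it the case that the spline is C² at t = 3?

S_0''(t) = 4 - 21·(t - 1), so S_0''(3) = -38. On the right, S_1''(3) = 2c, so c = -19.

-19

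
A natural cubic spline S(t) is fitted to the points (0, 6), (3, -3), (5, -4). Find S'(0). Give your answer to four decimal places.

-3.7500

Write m_i for S''(x_i). With h_i = 3, 2 and divided differences Δ_i = -3, -1/2, the continuity of S' gives the tridiagonal system
  3·m_0 + 10·m_1 + 2·m_2 = 6(Δ_1 - Δ_0) = 15
Natural end conditions: m_0 = m_2 = 0.
Forward elimination and back-substitution give m_0 = 0, m_1 = 3/2, m_2 = 0.
On [0, 3], S'(t) = b_0 + 2c_0·t + 3d_0·t² with b_0 = Δ_0 - h_0(2m_0 + m_1)/6 = -15/4, c_0 = m_0/2 = 0, d_0 = (m_1 - m_0)/(6h_0) = 1/12. So S'(0) = -15/4.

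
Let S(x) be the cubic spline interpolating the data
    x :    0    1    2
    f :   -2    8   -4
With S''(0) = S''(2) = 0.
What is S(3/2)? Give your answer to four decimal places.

4.0625

Let M_i = S''(x_i). Step sizes h_i = 1, 1; slopes of the chords Δ_i = (y_(i+1) - y_i)/h_i = 10, -12.
  1·M_0 + 4·M_1 + 1·M_2 = 6(Δ_1 - Δ_0) = -132
Natural end conditions: M_0 = M_2 = 0.
Solving: M_0 = 0, M_1 = -33, M_2 = 0.
On [1, 2], S(x) = 8 - 1·(x - 1) - 33/2·(x - 1)² + 11/2·(x - 1)³.
With (x - 1) = 1/2: S(3/2) = 65/16.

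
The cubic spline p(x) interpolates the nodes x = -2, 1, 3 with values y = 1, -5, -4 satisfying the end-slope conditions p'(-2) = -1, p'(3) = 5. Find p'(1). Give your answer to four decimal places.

With M_i denoting the second derivative at x_i, h_i = 3, 2, and Δ_i = (y_(i+1) − y_i)/h_i = -2, 1/2:
  3·M_0 + 10·M_1 + 2·M_2 = 6(Δ_1 - Δ_0) = 15
Clamped end conditions give two more equations: 2h_0·M_0 + h_0·M_1 = 6(Δ_0 - p'(-2)) = -6 and h_1·M_1 + 2h_1·M_2 = 6(p'(3) - Δ_1) = 27.
Solving: M_0 = -13/10, M_1 = 3/5, M_2 = 129/20.
On [1, 3], p'(x) = b_1 + 2c_1·(x - 1) + 3d_1·(x - 1)² with b_1 = Δ_1 - h_1(2M_1 + M_2)/6 = -41/20, c_1 = M_1/2 = 3/10, d_1 = (M_2 - M_1)/(6h_1) = 39/80. So p'(1) = -41/20.

-2.0500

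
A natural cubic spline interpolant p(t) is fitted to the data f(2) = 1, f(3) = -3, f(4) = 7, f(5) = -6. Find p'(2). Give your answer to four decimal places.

-9.2667

Write m_i for p''(x_i). With h_i = 1, 1, 1 and divided differences Δ_i = -4, 10, -13, the continuity of p' gives the tridiagonal system
  1·m_0 + 4·m_1 + 1·m_2 = 6(Δ_1 - Δ_0) = 84
  1·m_1 + 4·m_2 + 1·m_3 = 6(Δ_2 - Δ_1) = -138
Natural end conditions: m_0 = m_3 = 0.
Hence m_0 = 0, m_1 = 158/5, m_2 = -212/5, m_3 = 0.
On [2, 3], p'(t) = b_0 + 2c_0·(t - 2) + 3d_0·(t - 2)² with b_0 = Δ_0 - h_0(2m_0 + m_1)/6 = -139/15, c_0 = m_0/2 = 0, d_0 = (m_1 - m_0)/(6h_0) = 79/15. So p'(2) = -139/15.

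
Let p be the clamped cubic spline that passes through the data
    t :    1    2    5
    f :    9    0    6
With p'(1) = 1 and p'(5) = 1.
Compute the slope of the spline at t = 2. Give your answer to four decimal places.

-9.8750

Put M_i = p'' at the i-th knot. Here h = (1, 3) and Δ = (-9, 2), so the interior equations h_(i-1)·M_(i-1) + 2(h_(i-1)+h_i)·M_i + h_i·M_(i+1) = 6(Δ_i − Δ_(i-1)) read
  1·M_0 + 8·M_1 + 3·M_2 = 6(Δ_1 - Δ_0) = 66
Clamped end conditions give two more equations: 2h_0·M_0 + h_0·M_1 = 6(Δ_0 - p'(1)) = -60 and h_1·M_1 + 2h_1·M_2 = 6(p'(5) - Δ_1) = -6.
Forward elimination and back-substitution give M_0 = -153/4, M_1 = 33/2, M_2 = -37/4.
On [2, 5], p'(t) = b_1 + 2c_1·(t - 2) + 3d_1·(t - 2)² with b_1 = Δ_1 - h_1(2M_1 + M_2)/6 = -79/8, c_1 = M_1/2 = 33/4, d_1 = (M_2 - M_1)/(6h_1) = -103/72. So p'(2) = -79/8.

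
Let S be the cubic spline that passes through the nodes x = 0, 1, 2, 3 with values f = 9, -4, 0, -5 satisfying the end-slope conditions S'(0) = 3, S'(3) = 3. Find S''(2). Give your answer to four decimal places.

-37.6000

Let M_i = S''(x_i). Step sizes h_i = 1, 1, 1; slopes of the chords Δ_i = (y_(i+1) - y_i)/h_i = -13, 4, -5.
  1·M_0 + 4·M_1 + 1·M_2 = 6(Δ_1 - Δ_0) = 102
  1·M_1 + 4·M_2 + 1·M_3 = 6(Δ_2 - Δ_1) = -54
Clamped end conditions give two more equations: 2h_0·M_0 + h_0·M_1 = 6(Δ_0 - S'(0)) = -96 and h_2·M_2 + 2h_2·M_3 = 6(S'(3) - Δ_2) = 48.
Hence M_0 = -374/5, M_1 = 268/5, M_2 = -188/5, M_3 = 214/5.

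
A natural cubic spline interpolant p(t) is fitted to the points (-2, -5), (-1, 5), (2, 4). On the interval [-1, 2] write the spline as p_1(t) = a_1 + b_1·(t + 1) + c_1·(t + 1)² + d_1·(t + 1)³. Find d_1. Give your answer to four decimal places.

With M_i denoting the second derivative at x_i, h_i = 1, 3, and Δ_i = (y_(i+1) − y_i)/h_i = 10, -1/3:
  1·M_0 + 8·M_1 + 3·M_2 = 6(Δ_1 - Δ_0) = -62
Natural end conditions: M_0 = M_2 = 0.
Hence M_0 = 0, M_1 = -31/4, M_2 = 0.
On [-1, 2], with p_1(t) = a_1 + b_1·(t + 1) + c_1·(t + 1)² + d_1·(t + 1)³: c_1 = M_1/2 = -31/8, d_1 = (M_2 - M_1)/(6h_1) = 31/72, b_1 = Δ_1 - h_1(2M_1 + M_2)/6 = 89/12.

0.4306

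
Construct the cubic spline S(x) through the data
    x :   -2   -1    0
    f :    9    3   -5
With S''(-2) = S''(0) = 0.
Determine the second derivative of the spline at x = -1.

-3

Put m_i = S'' at the i-th knot. Here h = (1, 1) and Δ = (-6, -8), so the interior equations h_(i-1)·m_(i-1) + 2(h_(i-1)+h_i)·m_i + h_i·m_(i+1) = 6(Δ_i − Δ_(i-1)) read
  1·m_0 + 4·m_1 + 1·m_2 = 6(Δ_1 - Δ_0) = -12
Natural end conditions: m_0 = m_2 = 0.
Solving the tridiagonal system: m_0 = 0, m_1 = -3, m_2 = 0.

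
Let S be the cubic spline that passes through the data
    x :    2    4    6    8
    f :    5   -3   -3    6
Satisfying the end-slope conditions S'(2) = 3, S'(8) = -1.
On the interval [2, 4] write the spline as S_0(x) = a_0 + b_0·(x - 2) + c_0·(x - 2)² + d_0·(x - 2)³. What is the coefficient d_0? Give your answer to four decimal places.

Let σ_i = S''(x_i). Step sizes h_i = 2, 2, 2; slopes of the chords Δ_i = (y_(i+1) - y_i)/h_i = -4, 0, 9/2.
  2·σ_0 + 8·σ_1 + 2·σ_2 = 6(Δ_1 - Δ_0) = 24
  2·σ_1 + 8·σ_2 + 2·σ_3 = 6(Δ_2 - Δ_1) = 27
Clamped end conditions give two more equations: 2h_0·σ_0 + h_0·σ_1 = 6(Δ_0 - S'(2)) = -42 and h_2·σ_2 + 2h_2·σ_3 = 6(S'(8) - Δ_2) = -33.
Hence σ_0 = -391/30, σ_1 = 76/15, σ_2 = 143/30, σ_3 = -319/30.
On [2, 4], with S_0(x) = a_0 + b_0·(x - 2) + c_0·(x - 2)² + d_0·(x - 2)³: c_0 = σ_0/2 = -391/60, d_0 = (σ_1 - σ_0)/(6h_0) = 181/120, b_0 = Δ_0 - h_0(2σ_0 + σ_1)/6 = 3.

1.5083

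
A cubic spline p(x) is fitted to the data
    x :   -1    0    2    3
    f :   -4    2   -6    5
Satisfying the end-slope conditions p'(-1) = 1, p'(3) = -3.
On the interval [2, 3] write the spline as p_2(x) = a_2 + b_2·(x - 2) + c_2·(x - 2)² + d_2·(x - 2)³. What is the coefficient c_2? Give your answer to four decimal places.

16.6857

With σ_i denoting the second derivative at x_i, h_i = 1, 2, 1, and Δ_i = (y_(i+1) − y_i)/h_i = 6, -4, 11:
  1·σ_0 + 6·σ_1 + 2·σ_2 = 6(Δ_1 - Δ_0) = -60
  2·σ_1 + 6·σ_2 + 1·σ_3 = 6(Δ_2 - Δ_1) = 90
Clamped end conditions give two more equations: 2h_0·σ_0 + h_0·σ_1 = 6(Δ_0 - p'(-1)) = 30 and h_2·σ_2 + 2h_2·σ_3 = 6(p'(3) - Δ_2) = -84.
Solving the tridiagonal system: σ_0 = 976/35, σ_1 = -902/35, σ_2 = 1168/35, σ_3 = -2054/35.
On [2, 3], with p_2(x) = a_2 + b_2·(x - 2) + c_2·(x - 2)² + d_2·(x - 2)³: c_2 = σ_2/2 = 584/35, d_2 = (σ_3 - σ_2)/(6h_2) = -537/35, b_2 = Δ_2 - h_2(2σ_2 + σ_3)/6 = 338/35.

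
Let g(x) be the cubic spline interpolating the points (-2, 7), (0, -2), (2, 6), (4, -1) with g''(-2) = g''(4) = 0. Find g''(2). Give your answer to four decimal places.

Write m_i for g''(x_i). With h_i = 2, 2, 2 and divided differences Δ_i = -9/2, 4, -7/2, the continuity of g' gives the tridiagonal system
  2·m_0 + 8·m_1 + 2·m_2 = 6(Δ_1 - Δ_0) = 51
  2·m_1 + 8·m_2 + 2·m_3 = 6(Δ_2 - Δ_1) = -45
Natural end conditions: m_0 = m_3 = 0.
Solving the tridiagonal system: m_0 = 0, m_1 = 83/10, m_2 = -77/10, m_3 = 0.

-7.7000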